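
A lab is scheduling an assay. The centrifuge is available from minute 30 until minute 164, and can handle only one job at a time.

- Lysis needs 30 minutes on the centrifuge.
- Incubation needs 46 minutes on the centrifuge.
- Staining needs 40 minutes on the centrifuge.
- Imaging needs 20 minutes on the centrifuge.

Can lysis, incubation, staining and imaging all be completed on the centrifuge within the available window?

No

The centrifuge window is 164 − 30 = 134 minutes.
Running back to back, the jobs need 30 + 46 + 40 + 20 = 136 minutes on the centrifuge.
Since 136 > 134, they cannot all fit.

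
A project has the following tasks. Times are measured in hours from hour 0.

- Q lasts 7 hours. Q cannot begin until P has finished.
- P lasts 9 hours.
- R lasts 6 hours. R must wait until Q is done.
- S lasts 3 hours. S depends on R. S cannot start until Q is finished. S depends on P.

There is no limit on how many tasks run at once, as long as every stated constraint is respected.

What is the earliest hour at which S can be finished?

25

P can start immediately at hour 0; it finishes at hour 9.
Q waits on P (finishes hour 9), so it starts at hour 9 and finishes at 9 + 7 = hour 16.
After Q (finishes hour 16), R can start at hour 16 and finishes at hour 22.
S has to wait for R (finishes hour 22); Q (finishes hour 16); P (finishes hour 9). The latest of these is hour 22, so S runs hour 22 to 22 + 3 = hour 25.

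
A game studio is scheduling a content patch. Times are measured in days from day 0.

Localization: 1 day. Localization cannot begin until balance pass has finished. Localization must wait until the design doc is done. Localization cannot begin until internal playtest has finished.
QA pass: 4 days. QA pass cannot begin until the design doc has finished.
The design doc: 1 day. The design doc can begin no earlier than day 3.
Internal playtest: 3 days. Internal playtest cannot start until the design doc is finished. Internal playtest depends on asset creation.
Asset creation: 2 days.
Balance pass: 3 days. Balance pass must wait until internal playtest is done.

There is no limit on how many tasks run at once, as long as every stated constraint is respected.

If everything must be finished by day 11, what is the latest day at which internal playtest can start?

4

To finish by day 11, localization (duration 1) must start no later than day 10.
Since localization (must start by day 10) depends on it, balance pass must finish by day 10. Backing off its 3-day duration gives a latest start of day 7.
Internal playtest must finish in time for balance pass (must start by day 7); localization (must start by day 10). The tightest is day 7, so internal playtest must start by 7 − 3 = day 4.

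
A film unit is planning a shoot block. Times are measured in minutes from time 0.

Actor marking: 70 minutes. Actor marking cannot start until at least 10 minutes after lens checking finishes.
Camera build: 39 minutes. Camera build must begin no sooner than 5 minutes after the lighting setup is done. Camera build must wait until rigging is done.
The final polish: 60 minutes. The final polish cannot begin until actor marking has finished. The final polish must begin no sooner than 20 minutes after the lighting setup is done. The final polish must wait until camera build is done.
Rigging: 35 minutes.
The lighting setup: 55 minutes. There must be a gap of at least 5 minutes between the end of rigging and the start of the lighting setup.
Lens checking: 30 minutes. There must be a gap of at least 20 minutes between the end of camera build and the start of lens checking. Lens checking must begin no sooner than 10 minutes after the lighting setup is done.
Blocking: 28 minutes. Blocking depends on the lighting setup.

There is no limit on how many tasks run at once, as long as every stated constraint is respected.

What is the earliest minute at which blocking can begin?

95

Rigging has no prerequisites, so it starts at minute 0 and finishes at minute 35.
After rigging (finishes minute 35, plus 5-minute gap → minute 40), the lighting setup can start at minute 40 and finishes at minute 95.
Blocking waits on the lighting setup (finishes minute 95), so the earliest it can start is minute 95.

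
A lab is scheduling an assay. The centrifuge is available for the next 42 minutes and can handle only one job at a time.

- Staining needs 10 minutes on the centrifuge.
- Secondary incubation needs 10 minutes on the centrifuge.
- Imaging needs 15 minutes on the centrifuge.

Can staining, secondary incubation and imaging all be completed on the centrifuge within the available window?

Yes

Running back to back, the jobs need 10 + 10 + 15 = 35 minutes on the centrifuge.
Since 35 ≤ 42, they fit within the window.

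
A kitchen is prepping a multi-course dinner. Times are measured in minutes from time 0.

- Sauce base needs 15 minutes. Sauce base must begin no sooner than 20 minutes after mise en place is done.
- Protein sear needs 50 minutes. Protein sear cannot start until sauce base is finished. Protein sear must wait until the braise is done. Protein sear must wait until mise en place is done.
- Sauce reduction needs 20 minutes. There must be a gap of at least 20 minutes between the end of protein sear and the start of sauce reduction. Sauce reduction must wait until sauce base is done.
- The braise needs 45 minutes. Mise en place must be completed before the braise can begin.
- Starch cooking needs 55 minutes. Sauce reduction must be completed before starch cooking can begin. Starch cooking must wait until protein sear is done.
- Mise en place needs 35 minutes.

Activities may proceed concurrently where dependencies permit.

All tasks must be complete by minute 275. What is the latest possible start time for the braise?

Nothing follows starch cooking; the deadline of minute 275 is its only limit. It must start by 275 − 55 = minute 220.
Since starch cooking (must start by minute 220) depends on it, sauce reduction must finish by minute 220. Backing off its 20-minute duration gives a latest start of minute 200.
Protein sear has several dependents: sauce reduction (must start by minute 200, minus 20-minute gap → minute 180); starch cooking (must start by minute 220). The earliest of those limits is minute 180, so protein sear must start by 180 − 50 = minute 130.
The braise feeds into protein sear (must start by minute 130); so the braise must finish by minute 130 and therefore start by minute 85.

85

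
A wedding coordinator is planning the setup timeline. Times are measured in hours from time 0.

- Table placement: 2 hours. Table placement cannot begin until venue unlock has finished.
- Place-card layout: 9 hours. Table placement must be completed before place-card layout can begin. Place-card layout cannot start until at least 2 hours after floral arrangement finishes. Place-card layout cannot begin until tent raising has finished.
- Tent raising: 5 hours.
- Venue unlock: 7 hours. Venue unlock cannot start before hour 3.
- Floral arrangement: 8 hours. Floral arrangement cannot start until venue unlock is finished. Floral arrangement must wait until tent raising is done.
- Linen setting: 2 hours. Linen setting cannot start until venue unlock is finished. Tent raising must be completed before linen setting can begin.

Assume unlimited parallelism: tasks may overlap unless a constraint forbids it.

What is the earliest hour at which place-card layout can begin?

Nothing blocks tent raising, so it runs from hour 0 to hour 5.
After its own release at hour 3, venue unlock can start at hour 3 and finishes at hour 10.
Floral arrangement needs all of venue unlock (finishes hour 10); tent raising (finishes hour 5). That puts its earliest start at hour 10; it finishes at 10 + 8 = hour 18.
Table placement waits on venue unlock (finishes hour 10), so it starts at hour 10 and finishes at 10 + 2 = hour 12.
Place-card layout waits on table placement (finishes hour 12); floral arrangement (finishes hour 18, plus 2-hour gap → hour 20); tent raising (finishes hour 5). The latest of these is hour 20, which is the earliest place-card layout can start.

20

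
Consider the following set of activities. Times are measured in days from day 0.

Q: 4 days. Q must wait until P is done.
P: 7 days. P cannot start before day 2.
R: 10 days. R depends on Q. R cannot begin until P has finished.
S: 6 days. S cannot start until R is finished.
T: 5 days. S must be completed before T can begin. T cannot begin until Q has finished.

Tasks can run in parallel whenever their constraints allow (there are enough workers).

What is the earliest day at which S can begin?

23

After its own release at day 2, P can start at day 2 and finishes at day 9.
After P (finishes day 9), Q can start at day 9 and finishes at day 13.
R needs all of Q (finishes day 13); P (finishes day 9). That puts its earliest start at day 13; it finishes at 13 + 10 = day 23.
S waits on R (finishes day 23), so the earliest it can start is day 23.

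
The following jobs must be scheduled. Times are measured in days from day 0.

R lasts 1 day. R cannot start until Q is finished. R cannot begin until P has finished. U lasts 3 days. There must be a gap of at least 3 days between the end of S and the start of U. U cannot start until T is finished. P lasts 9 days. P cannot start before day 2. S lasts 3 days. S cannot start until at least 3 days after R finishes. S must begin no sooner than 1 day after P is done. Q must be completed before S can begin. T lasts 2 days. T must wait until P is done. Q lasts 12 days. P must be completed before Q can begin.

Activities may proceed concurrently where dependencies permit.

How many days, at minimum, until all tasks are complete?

36

After its own release at day 2, P can start at day 2 and finishes at day 11.
After P (finishes day 11), T can start at day 11 and finishes at day 13.
After P (finishes day 11), Q can start at day 11 and finishes at day 23.
R has to wait for Q (finishes day 23); P (finishes day 11). The latest of these is day 23, so R runs day 23 to 23 + 1 = day 24.
S cannot start until R (finishes day 24, plus 3-day gap → day 27); P (finishes day 11, plus 1-day gap → day 12); Q (finishes day 23). The controlling bound is day 27, so S finishes at 27 + 3 = day 30.
U has to wait for S (finishes day 30, plus 3-day gap → day 33); T (finishes day 13). The latest of these is day 33, so U runs day 33 to 33 + 3 = day 36.
All tasks are finished once the last one completes. Finish times: P at 11, Q at 23, R at 24, S at 30, T at 13, U at 36. The latest is day 36.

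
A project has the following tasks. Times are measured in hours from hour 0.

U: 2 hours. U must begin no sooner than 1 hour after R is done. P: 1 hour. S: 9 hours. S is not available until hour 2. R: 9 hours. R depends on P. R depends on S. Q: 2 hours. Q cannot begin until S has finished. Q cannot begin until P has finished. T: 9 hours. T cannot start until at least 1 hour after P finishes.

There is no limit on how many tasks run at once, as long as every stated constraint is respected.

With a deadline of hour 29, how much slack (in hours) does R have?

6

After its own release at hour 2, S can start at hour 2 and finishes at hour 11.
P can start immediately at hour 0; it finishes at hour 1.
R has to wait for P (finishes hour 1); S (finishes hour 11). The latest of these is hour 11, so R runs hour 11 to 11 + 9 = hour 20.

Working backward from the deadline:
Nothing follows U; the deadline of hour 29 is its only limit. It must start by 29 − 2 = hour 27.
R feeds into U (must start by hour 27, minus 1-hour gap → hour 26); so R must finish by hour 26 and therefore start by hour 17.
So R can start as early as hour 11 and as late as hour 17, giving 17 − 11 = 6 hours of slack.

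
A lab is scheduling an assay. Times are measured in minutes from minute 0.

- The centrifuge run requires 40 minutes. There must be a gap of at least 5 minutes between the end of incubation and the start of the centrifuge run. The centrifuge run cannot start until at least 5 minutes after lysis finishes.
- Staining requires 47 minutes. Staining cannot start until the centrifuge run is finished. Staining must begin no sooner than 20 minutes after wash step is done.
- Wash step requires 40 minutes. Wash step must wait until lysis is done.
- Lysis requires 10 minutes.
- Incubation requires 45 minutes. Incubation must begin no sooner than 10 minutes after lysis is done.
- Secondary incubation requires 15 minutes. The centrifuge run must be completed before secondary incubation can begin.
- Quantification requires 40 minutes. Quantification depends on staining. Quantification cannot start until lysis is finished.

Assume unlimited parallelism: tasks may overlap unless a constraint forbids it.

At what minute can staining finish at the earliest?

Lysis has no prerequisites, so it starts at minute 0 and finishes at minute 10.
Wash step waits on lysis (finishes minute 10), so it starts at minute 10 and finishes at 10 + 40 = minute 50.
After lysis (finishes minute 10, plus 10-minute gap → minute 20), incubation can start at minute 20 and finishes at minute 65.
For the centrifuge run: incubation (finishes minute 65, plus 5-minute gap → minute 70); lysis (finishes minute 10, plus 5-minute gap → minute 15). Taking the maximum gives a start of minute 70, and it finishes at 70 + 40 = minute 110.
Staining needs all of the centrifuge run (finishes minute 110); wash step (finishes minute 50, plus 20-minute gap → minute 70). That puts its earliest start at minute 110; it finishes at 110 + 47 = minute 157.

157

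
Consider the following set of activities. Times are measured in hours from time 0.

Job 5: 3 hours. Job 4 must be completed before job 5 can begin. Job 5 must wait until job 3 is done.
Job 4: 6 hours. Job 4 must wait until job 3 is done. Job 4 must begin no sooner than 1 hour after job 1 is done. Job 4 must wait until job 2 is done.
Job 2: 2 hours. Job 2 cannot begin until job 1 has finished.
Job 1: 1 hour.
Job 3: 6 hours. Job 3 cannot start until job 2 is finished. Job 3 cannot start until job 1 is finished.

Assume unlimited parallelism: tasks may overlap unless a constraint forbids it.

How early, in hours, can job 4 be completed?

15

Nothing blocks job 1, so it runs from hour 0 to hour 1.
After job 1 (finishes hour 1), job 2 can start at hour 1 and finishes at hour 3.
Job 3 cannot start until job 2 (finishes hour 3); job 1 (finishes hour 1). The controlling bound is hour 3, so job 3 finishes at 3 + 6 = hour 9.
Job 4 cannot start until job 3 (finishes hour 9); job 1 (finishes hour 1, plus 1-hour gap → hour 2); job 2 (finishes hour 3). The controlling bound is hour 9, so job 4 finishes at 9 + 6 = hour 15.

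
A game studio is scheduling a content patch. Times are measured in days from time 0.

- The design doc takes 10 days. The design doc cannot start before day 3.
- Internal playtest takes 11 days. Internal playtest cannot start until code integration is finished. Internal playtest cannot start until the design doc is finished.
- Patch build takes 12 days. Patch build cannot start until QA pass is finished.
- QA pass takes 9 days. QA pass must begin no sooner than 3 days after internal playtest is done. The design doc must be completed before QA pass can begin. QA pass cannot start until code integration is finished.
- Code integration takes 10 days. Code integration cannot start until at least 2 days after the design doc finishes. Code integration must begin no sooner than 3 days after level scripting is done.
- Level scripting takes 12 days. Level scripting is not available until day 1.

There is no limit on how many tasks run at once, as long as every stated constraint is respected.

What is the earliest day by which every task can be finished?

61

Level scripting waits on its own release at day 1, so it starts at day 1 and finishes at 1 + 12 = day 13.
After its own release at day 3, the design doc can start at day 3 and finishes at day 13.
Code integration needs all of the design doc (finishes day 13, plus 2-day gap → day 15); level scripting (finishes day 13, plus 3-day gap → day 16). That puts its earliest start at day 16; it finishes at 16 + 10 = day 26.
Internal playtest cannot start until code integration (finishes day 26); the design doc (finishes day 13). The controlling bound is day 26, so internal playtest finishes at 26 + 11 = day 37.
QA pass needs all of internal playtest (finishes day 37, plus 3-day gap → day 40); the design doc (finishes day 13); code integration (finishes day 26). That puts its earliest start at day 40; it finishes at 40 + 9 = day 49.
After QA pass (finishes day 49), patch build can start at day 49 and finishes at day 61.
All tasks are finished once the last one completes. Finish times: The design doc at 13, Level scripting at 13, Code integration at 26, Internal playtest at 37, QA pass at 49, Patch build at 61. The latest is day 61.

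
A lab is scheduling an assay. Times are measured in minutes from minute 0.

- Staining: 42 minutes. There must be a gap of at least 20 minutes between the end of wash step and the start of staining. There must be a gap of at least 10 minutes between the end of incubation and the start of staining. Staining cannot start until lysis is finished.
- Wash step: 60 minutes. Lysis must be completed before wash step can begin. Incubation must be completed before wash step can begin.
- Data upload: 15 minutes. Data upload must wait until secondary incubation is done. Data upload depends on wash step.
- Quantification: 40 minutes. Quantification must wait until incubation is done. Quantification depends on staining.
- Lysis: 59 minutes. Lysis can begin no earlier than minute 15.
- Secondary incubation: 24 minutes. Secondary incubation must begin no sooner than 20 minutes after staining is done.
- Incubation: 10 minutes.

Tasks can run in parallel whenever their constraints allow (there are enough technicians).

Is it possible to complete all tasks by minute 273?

Yes

Nothing blocks incubation, so it runs from minute 0 to minute 10.
Lysis waits on its own release at minute 15, so it starts at minute 15 and finishes at 15 + 59 = minute 74.
Wash step cannot start until lysis (finishes minute 74); incubation (finishes minute 10). The controlling bound is minute 74, so wash step finishes at 74 + 60 = minute 134.
Staining needs all of wash step (finishes minute 134, plus 20-minute gap → minute 154); incubation (finishes minute 10, plus 10-minute gap → minute 20); lysis (finishes minute 74). That puts its earliest start at minute 154; it finishes at 154 + 42 = minute 196.
Quantification has to wait for incubation (finishes minute 10); staining (finishes minute 196). The latest of these is minute 196, so quantification runs minute 196 to 196 + 40 = minute 236.
After staining (finishes minute 196, plus 20-minute gap → minute 216), secondary incubation can start at minute 216 and finishes at minute 240.
Data upload cannot start until secondary incubation (finishes minute 240); wash step (finishes minute 134). The controlling bound is minute 240, so data upload finishes at 240 + 15 = minute 255.
Every task is finished by minute 255, which is no later than the deadline of 273, so the schedule is feasible.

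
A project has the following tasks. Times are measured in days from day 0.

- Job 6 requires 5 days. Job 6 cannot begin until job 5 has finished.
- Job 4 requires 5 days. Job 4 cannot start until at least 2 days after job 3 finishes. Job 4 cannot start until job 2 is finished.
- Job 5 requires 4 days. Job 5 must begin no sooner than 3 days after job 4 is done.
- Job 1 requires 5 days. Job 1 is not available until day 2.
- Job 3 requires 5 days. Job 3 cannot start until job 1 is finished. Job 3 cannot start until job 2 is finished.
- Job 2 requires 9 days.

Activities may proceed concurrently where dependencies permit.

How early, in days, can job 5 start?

24

Nothing blocks job 2, so it runs from day 0 to day 9.
Job 1 waits on its own release at day 2, so it starts at day 2 and finishes at 2 + 5 = day 7.
For job 3: job 1 (finishes day 7); job 2 (finishes day 9). Taking the maximum gives a start of day 9, and it finishes at 9 + 5 = day 14.
Job 4 needs all of job 3 (finishes day 14, plus 2-day gap → day 16); job 2 (finishes day 9). That puts its earliest start at day 16; it finishes at 16 + 5 = day 21.
Job 5 waits on job 4 (finishes day 21, plus 3-day gap → day 24), so the earliest it can start is day 24.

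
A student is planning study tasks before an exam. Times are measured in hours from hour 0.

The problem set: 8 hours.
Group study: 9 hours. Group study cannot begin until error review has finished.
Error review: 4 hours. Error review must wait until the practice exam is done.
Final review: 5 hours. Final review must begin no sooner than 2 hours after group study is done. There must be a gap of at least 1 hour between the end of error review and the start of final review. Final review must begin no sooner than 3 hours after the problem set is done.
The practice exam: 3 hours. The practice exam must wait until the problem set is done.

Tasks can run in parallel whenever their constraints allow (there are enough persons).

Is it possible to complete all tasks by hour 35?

Yes

Nothing blocks the problem set, so it runs from hour 0 to hour 8.
The practice exam cannot begin until the problem set (finishes hour 8). It runs from hour 8 to 8 + 3 = hour 11.
Error review waits on the practice exam (finishes hour 11), so it starts at hour 11 and finishes at 11 + 4 = hour 15.
After error review (finishes hour 15), group study can start at hour 15 and finishes at hour 24.
Final review needs all of group study (finishes hour 24, plus 2-hour gap → hour 26); error review (finishes hour 15, plus 1-hour gap → hour 16); the problem set (finishes hour 8, plus 3-hour gap → hour 11). That puts its earliest start at hour 26; it finishes at 26 + 5 = hour 31.
Every task is finished by hour 31, which is no later than the deadline of 35, so the schedule is feasible.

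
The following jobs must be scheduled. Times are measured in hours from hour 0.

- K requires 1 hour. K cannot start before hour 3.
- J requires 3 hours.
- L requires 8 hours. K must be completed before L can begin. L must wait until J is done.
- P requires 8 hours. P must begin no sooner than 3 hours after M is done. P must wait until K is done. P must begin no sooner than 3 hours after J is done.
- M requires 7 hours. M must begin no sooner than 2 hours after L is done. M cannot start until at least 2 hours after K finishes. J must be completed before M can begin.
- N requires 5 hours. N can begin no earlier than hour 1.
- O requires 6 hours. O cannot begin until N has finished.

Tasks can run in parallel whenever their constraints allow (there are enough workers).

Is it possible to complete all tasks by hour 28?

After its own release at hour 1, N can start at hour 1 and finishes at hour 6.
After N (finishes hour 6), O can start at hour 6 and finishes at hour 12.
After its own release at hour 3, K can start at hour 3 and finishes at hour 4.
J can start immediately at hour 0; it finishes at hour 3.
L needs all of K (finishes hour 4); J (finishes hour 3). That puts its earliest start at hour 4; it finishes at 4 + 8 = hour 12.
For M: L (finishes hour 12, plus 2-hour gap → hour 14); K (finishes hour 4, plus 2-hour gap → hour 6); J (finishes hour 3). Taking the maximum gives a start of hour 14, and it finishes at 14 + 7 = hour 21.
P cannot start until M (finishes hour 21, plus 3-hour gap → hour 24); K (finishes hour 4); J (finishes hour 3, plus 3-hour gap → hour 6). The controlling bound is hour 24, so P finishes at 24 + 8 = hour 32.
The earliest everything can be done is hour 32, which is after the deadline of 28, so it is not possible.

No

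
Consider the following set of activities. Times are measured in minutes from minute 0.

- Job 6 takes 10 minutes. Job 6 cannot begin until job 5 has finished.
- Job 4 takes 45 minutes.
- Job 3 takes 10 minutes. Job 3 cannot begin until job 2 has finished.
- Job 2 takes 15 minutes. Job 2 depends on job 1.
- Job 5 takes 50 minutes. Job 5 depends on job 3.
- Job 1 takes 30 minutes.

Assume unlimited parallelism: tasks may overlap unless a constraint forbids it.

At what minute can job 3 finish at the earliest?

Job 1 can start immediately at minute 0; it finishes at minute 30.
Job 2 waits on job 1 (finishes minute 30), so it starts at minute 30 and finishes at 30 + 15 = minute 45.
Job 3 waits on job 2 (finishes minute 45), so it starts at minute 45 and finishes at 45 + 10 = minute 55.

55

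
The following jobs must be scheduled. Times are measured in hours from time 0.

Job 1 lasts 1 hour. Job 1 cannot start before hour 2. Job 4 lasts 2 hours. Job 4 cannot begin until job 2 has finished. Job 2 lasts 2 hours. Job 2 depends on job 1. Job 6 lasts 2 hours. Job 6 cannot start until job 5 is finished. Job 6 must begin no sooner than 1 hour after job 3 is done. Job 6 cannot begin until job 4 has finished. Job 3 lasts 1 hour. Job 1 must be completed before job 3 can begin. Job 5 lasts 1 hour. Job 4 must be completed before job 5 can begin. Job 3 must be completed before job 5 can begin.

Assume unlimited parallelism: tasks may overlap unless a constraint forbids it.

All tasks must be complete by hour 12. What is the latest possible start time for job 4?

7

Job 6 must finish by hour 12; it takes 2 hours, so it must start by 12 − 2 = hour 10.
Job 5 must finish before job 6 (must start by hour 10). With a 1-hour duration, job 5 must start by 10 − 1 = hour 9.
Job 4 feeds job 5 (must start by hour 9); job 6 (must start by hour 10). Taking the minimum, job 4 must finish by hour 9 and start by 9 − 2 = hour 7.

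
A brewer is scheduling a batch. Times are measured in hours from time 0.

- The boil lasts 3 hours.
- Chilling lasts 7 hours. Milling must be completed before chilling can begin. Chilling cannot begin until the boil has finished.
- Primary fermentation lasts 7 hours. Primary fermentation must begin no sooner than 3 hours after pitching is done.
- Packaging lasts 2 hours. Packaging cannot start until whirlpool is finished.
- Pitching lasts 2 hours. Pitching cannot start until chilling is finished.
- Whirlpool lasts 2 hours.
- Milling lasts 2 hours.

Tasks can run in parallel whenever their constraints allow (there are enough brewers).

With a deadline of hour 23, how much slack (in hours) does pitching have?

The boil can start immediately at hour 0; it finishes at hour 3.
Milling can start immediately at hour 0; it finishes at hour 2.
For chilling: milling (finishes hour 2); the boil (finishes hour 3). Taking the maximum gives a start of hour 3, and it finishes at 3 + 7 = hour 10.
After chilling (finishes hour 10), pitching can start at hour 10 and finishes at hour 12.

Working backward from the deadline:
Nothing follows primary fermentation; the deadline of hour 23 is its only limit. It must start by 23 − 7 = hour 16.
Pitching feeds into primary fermentation (must start by hour 16, minus 3-hour gap → hour 13); so pitching must finish by hour 13 and therefore start by hour 11.
So pitching can start as early as hour 10 and as late as hour 11, giving 11 − 10 = 1 hour of slack.

1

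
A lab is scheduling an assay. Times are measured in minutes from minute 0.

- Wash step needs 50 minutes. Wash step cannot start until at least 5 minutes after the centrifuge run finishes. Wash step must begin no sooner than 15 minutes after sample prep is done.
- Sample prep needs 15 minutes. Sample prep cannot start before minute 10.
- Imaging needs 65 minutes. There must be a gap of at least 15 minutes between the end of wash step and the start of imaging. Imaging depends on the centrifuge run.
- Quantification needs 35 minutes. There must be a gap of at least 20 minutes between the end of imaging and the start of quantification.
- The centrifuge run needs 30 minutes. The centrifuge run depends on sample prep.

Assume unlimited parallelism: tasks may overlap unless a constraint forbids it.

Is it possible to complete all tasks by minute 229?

After its own release at minute 10, sample prep can start at minute 10 and finishes at minute 25.
The centrifuge run cannot begin until sample prep (finishes minute 25). It runs from minute 25 to 25 + 30 = minute 55.
Wash step cannot start until the centrifuge run (finishes minute 55, plus 5-minute gap → minute 60); sample prep (finishes minute 25, plus 15-minute gap → minute 40). The controlling bound is minute 60, so wash step finishes at 60 + 50 = minute 110.
Imaging needs all of wash step (finishes minute 110, plus 15-minute gap → minute 125); the centrifuge run (finishes minute 55). That puts its earliest start at minute 125; it finishes at 125 + 65 = minute 190.
Quantification cannot begin until imaging (finishes minute 190, plus 20-minute gap → minute 210). It runs from minute 210 to 210 + 35 = minute 245.
The earliest everything can be done is minute 245, which is after the deadline of 229, so it is not possible.

No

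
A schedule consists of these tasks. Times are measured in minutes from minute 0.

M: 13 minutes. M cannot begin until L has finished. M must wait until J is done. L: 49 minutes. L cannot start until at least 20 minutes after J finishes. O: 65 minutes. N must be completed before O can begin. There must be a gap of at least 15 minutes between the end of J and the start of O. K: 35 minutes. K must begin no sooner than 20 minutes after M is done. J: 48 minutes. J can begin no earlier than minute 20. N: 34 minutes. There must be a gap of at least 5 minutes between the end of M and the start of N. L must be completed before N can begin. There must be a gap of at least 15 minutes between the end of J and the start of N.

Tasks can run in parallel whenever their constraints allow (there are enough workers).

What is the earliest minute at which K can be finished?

205

After its own release at minute 20, J can start at minute 20 and finishes at minute 68.
After J (finishes minute 68, plus 20-minute gap → minute 88), L can start at minute 88 and finishes at minute 137.
M cannot start until L (finishes minute 137); J (finishes minute 68). The controlling bound is minute 137, so M finishes at 137 + 13 = minute 150.
K waits on M (finishes minute 150, plus 20-minute gap → minute 170), so it starts at minute 170 and finishes at 170 + 35 = minute 205.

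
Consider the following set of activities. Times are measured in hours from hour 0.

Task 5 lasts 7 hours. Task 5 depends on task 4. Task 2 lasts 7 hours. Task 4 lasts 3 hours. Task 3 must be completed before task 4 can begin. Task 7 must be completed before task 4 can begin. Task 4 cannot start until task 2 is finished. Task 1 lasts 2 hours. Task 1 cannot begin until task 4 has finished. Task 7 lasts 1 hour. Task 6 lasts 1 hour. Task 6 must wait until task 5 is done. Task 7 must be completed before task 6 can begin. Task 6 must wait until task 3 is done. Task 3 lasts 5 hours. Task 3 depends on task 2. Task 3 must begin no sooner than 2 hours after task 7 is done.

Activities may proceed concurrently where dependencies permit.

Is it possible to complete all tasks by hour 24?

Yes

Task 7 has no prerequisites, so it starts at hour 0 and finishes at hour 1.
Nothing blocks task 2, so it runs from hour 0 to hour 7.
For task 3: task 2 (finishes hour 7); task 7 (finishes hour 1, plus 2-hour gap → hour 3). Taking the maximum gives a start of hour 7, and it finishes at 7 + 5 = hour 12.
Task 4 needs all of task 3 (finishes hour 12); task 7 (finishes hour 1); task 2 (finishes hour 7). That puts its earliest start at hour 12; it finishes at 12 + 3 = hour 15.
Task 5 cannot begin until task 4 (finishes hour 15). It runs from hour 15 to 15 + 7 = hour 22.
Task 6 has to wait for task 5 (finishes hour 22); task 7 (finishes hour 1); task 3 (finishes hour 12). The latest of these is hour 22, so task 6 runs hour 22 to 22 + 1 = hour 23.
Task 1 waits on task 4 (finishes hour 15), so it starts at hour 15 and finishes at 15 + 2 = hour 17.
Every task is finished by hour 23, which is no later than the deadline of 24, so the schedule is feasible.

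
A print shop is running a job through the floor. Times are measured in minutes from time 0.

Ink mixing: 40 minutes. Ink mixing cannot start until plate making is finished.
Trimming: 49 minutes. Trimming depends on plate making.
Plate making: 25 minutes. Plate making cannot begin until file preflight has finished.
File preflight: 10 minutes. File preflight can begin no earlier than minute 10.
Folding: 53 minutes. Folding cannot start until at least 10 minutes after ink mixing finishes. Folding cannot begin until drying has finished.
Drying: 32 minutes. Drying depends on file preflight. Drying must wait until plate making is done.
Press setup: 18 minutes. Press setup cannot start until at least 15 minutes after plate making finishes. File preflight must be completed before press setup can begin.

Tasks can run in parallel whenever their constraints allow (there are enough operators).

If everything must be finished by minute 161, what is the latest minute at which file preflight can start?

23

To finish by minute 161, folding (duration 53) must start no later than minute 108.
Since folding (must start by minute 108, minus 10-minute gap → minute 98) depends on it, ink mixing must finish by minute 98. Backing off its 40-minute duration gives a latest start of minute 58.
Nothing follows press setup; the deadline of minute 161 is its only limit. It must start by 161 − 18 = minute 143.
Since folding (must start by minute 108) depends on it, drying must finish by minute 108. Backing off its 32-minute duration gives a latest start of minute 76.
Nothing follows trimming; the deadline of minute 161 is its only limit. It must start by 161 − 49 = minute 112.
For plate making: ink mixing (must start by minute 58); press setup (must start by minute 143, minus 15-minute gap → minute 128); drying (must start by minute 76); trimming (must start by minute 112). The most restrictive is minute 58; with a 25-minute duration, plate making must start by minute 33.
File preflight feeds plate making (must start by minute 33); press setup (must start by minute 143); drying (must start by minute 76). Taking the minimum, file preflight must finish by minute 33 and start by 33 − 10 = minute 23.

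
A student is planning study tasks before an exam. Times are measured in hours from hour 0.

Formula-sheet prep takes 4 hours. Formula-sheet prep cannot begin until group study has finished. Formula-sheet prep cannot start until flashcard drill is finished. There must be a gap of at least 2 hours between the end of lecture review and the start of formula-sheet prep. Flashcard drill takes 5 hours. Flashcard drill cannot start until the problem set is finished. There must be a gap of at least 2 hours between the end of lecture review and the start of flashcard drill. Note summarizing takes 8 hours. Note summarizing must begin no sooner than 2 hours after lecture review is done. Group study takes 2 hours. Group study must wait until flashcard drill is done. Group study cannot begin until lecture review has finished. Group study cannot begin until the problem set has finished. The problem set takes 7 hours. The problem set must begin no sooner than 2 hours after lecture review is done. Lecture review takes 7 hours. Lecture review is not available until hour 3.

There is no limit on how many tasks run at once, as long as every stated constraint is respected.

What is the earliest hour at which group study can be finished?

26

Lecture review waits on its own release at hour 3, so it starts at hour 3 and finishes at 3 + 7 = hour 10.
The problem set cannot begin until lecture review (finishes hour 10, plus 2-hour gap → hour 12). It runs from hour 12 to 12 + 7 = hour 19.
Flashcard drill needs all of the problem set (finishes hour 19); lecture review (finishes hour 10, plus 2-hour gap → hour 12). That puts its earliest start at hour 19; it finishes at 19 + 5 = hour 24.
Group study has to wait for flashcard drill (finishes hour 24); lecture review (finishes hour 10); the problem set (finishes hour 19). The latest of these is hour 24, so group study runs hour 24 to 24 + 2 = hour 26.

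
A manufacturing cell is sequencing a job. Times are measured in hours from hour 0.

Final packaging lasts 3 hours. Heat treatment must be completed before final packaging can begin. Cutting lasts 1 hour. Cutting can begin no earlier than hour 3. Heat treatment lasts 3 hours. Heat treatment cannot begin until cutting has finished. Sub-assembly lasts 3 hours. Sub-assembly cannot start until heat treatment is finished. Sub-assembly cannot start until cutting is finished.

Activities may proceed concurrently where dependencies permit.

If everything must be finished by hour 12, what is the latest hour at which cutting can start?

5

Sub-assembly must finish by hour 12; it takes 3 hours, so it must start by 12 − 3 = hour 9.
Final packaging has no dependents, so it just needs to finish by hour 12. Starting by 12 − 3 = hour 9 achieves that.
For heat treatment: sub-assembly (must start by hour 9); final packaging (must start by hour 9). The most restrictive is hour 9; with a 3-hour duration, heat treatment must start by hour 6.
Cutting has several dependents: heat treatment (must start by hour 6); sub-assembly (must start by hour 9). The earliest of those limits is hour 6, so cutting must start by 6 − 1 = hour 5.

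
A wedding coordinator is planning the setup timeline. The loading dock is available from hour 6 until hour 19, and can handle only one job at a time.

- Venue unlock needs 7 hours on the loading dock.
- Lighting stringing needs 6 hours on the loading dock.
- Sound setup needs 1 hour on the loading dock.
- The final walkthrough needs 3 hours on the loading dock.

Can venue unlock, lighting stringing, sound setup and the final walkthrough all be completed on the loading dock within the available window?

The loading dock window is 19 − 6 = 13 hours.
Running back to back, the jobs need 7 + 6 + 1 + 3 = 17 hours on the loading dock.
Since 17 > 13, they cannot all fit.

No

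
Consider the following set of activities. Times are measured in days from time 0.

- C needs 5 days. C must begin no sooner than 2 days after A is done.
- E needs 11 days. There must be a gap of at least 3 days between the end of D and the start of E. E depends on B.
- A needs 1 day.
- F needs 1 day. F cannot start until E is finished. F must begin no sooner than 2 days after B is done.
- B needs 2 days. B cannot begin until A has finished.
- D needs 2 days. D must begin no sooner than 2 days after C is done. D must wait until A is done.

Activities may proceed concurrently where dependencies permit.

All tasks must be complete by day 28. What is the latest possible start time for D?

To finish by day 28, F (duration 1) must start no later than day 27.
Since F (must start by day 27) depends on it, E must finish by day 27. Backing off its 11-day duration gives a latest start of day 16.
D feeds into E (must start by day 16, minus 3-day gap → day 13); so D must finish by day 13 and therefore start by day 11.

11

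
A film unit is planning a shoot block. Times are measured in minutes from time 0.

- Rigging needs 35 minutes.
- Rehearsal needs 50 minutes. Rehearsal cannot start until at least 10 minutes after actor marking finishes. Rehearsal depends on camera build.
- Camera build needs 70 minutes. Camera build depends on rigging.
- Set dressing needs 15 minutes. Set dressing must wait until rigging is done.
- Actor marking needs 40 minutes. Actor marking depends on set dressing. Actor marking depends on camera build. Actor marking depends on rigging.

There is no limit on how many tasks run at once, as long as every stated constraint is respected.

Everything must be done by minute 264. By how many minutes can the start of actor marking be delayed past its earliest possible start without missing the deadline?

59

Rigging has no prerequisites, so it starts at minute 0 and finishes at minute 35.
Camera build waits on rigging (finishes minute 35), so it starts at minute 35 and finishes at 35 + 70 = minute 105.
Set dressing cannot begin until rigging (finishes minute 35). It runs from minute 35 to 35 + 15 = minute 50.
Actor marking needs all of set dressing (finishes minute 50); camera build (finishes minute 105); rigging (finishes minute 35). That puts its earliest start at minute 105; it finishes at 105 + 40 = minute 145.

Working backward from the deadline:
Rehearsal has no dependents, so it just needs to finish by minute 264. Starting by 264 − 50 = minute 214 achieves that.
Actor marking feeds into rehearsal (must start by minute 214, minus 10-minute gap → minute 204); so actor marking must finish by minute 204 and therefore start by minute 164.
So actor marking can start as early as minute 105 and as late as minute 164, giving 164 − 105 = 59 minutes of slack.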